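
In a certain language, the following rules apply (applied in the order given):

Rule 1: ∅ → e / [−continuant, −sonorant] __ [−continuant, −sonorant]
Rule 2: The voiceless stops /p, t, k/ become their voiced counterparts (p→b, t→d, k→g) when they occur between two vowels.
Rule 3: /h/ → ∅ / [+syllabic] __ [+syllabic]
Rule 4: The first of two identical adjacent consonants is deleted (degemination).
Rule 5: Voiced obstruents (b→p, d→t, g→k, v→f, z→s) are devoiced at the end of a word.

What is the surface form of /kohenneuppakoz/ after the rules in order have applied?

Rule 1 (stop-cluster e-epenthesis): /p/ and /p/ form a stop–stop cluster, so [e] is inserted between them. /kohenneuppakoz/ → kohenneupepakoz.
Rule 2 (intervocalic voicing): /p/ is a voiceless stop between vowels /u/ and /e/, so it voices to [b]. /p/ is a voiceless stop between vowels /e/ and /a/, so it voices to [b]. /k/ is a voiceless stop between vowels /a/ and /o/, so it voices to [g]. /kohenneupepakoz/ → kohenneubebagoz.
Rule 3 (intervocalic h-deletion): /h/ occurs between vowels /o/ and /e/, so it deletes. /kohenneubebagoz/ → koenneubebagoz.
Rule 4 (degemination): /nn/ is a geminate; the first /n/ deletes. /koenneubebagoz/ → koeneubebagoz.
Rule 5 (final devoicing): /z/ is a voiced obstruent in word-final position, so it devoices to [s]. /koeneubebagoz/ → koeneubebagos.

koeneubebagos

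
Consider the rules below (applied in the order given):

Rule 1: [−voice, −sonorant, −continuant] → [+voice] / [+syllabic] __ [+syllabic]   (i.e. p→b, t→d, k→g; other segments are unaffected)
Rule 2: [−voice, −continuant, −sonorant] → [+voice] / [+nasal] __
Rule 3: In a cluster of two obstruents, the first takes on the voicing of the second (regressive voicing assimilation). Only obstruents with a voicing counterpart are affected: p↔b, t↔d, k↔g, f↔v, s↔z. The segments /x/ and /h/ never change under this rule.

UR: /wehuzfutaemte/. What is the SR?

wehusfudaemde

Rule 1 (intervocalic voicing): /t/ is a voiceless stop between vowels /u/ and /a/, so it voices to [d]. /wehuzfutaemte/ → wehuzfudaemte.
Rule 2 (post-nasal voicing): /t/ is a voiceless stop immediately after the nasal /m/, so it voices to [d]. /wehuzfudaemte/ → wehuzfudaemde.
Rule 3 (regressive voicing assimilation): /z/ precedes the voiceless obstruent /f/, so it devoices to [s] by assimilation. /wehuzfudaemde/ → wehusfudaemde.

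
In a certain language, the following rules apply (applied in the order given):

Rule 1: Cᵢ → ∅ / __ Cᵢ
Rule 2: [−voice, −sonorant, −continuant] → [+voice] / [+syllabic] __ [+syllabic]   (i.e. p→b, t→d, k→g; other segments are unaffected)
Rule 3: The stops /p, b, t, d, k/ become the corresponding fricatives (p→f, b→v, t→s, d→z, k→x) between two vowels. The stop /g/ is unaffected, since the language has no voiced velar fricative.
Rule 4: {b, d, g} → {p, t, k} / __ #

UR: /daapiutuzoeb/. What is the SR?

Rule 1 (degemination): no segment meets the environment; /daapiutuzoeb/ is unchanged.
Rule 2 (intervocalic voicing): /p/ is a voiceless stop between vowels /a/ and /i/, so it voices to [b]. /t/ is a voiceless stop between vowels /u/ and /u/, so it voices to [d]. /daapiutuzoeb/ → daabiuduzoeb.
Rule 3 (intervocalic spirantization): /b/ is a stop between vowels /a/ and /i/, so it spirantizes to the fricative [v]. /d/ is a stop between vowels /u/ and /u/, so it spirantizes to the fricative [z]. /daabiuduzoeb/ → daaviuzuzoeb.
Rule 4 (final devoicing): /b/ is a voiced stop in word-final position, so it devoices to [p]. /daaviuzuzoeb/ → daaviuzuzoep.

daaviuzuzoep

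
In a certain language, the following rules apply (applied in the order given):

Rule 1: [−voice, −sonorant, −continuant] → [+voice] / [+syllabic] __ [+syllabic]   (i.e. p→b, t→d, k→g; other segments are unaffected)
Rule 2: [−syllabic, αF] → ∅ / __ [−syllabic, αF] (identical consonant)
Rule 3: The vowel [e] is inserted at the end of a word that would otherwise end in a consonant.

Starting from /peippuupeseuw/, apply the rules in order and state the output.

Rule 1 (intervocalic voicing): /p/ is a voiceless stop between vowels /u/ and /e/, so it voices to [b]. /peippuupeseuw/ → peippuubeseuw.
Rule 2 (degemination): /pp/ is a geminate; the first /p/ deletes. /peippuubeseuw/ → peipuubeseuw.
Rule 3 (final e-epenthesis): the form ends in the consonant /w/, so [e] is inserted word-finally. /peipuubeseuw/ → peipuubeseuwe.

peipuubeseuwe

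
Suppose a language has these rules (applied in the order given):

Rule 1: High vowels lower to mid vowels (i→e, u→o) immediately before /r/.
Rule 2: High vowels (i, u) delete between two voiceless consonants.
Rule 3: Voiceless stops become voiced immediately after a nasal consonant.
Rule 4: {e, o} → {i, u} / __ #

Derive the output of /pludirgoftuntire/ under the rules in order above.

Rule 1 (pre-rhotic lowering): /i/ is a high vowel immediately before /r/, so it lowers to [e]. /i/ is a high vowel immediately before /r/, so it lowers to [e]. /pludirgoftuntire/ → pludergoftuntere.
Rule 2 (high vowel syncope): no segment meets the environment; /pludergoftuntere/ is unchanged.
Rule 3 (post-nasal voicing): /t/ is a voiceless stop immediately after the nasal /n/, so it voices to [d]. /pludergoftuntere/ → pludergoftundere.
Rule 4 (final vowel raising): /e/ is a mid vowel in word-final position, so it raises to [i]. /pludergoftundere/ → pludergoftunderi.

pludergoftunderi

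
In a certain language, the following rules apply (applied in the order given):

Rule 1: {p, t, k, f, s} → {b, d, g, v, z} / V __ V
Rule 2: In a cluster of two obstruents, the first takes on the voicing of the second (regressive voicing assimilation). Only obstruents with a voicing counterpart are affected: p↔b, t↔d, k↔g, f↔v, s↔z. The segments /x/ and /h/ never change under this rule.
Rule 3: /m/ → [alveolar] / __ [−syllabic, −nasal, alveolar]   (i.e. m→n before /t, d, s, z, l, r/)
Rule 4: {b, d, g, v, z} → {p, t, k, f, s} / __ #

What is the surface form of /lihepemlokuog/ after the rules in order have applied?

lihebenloguok

Rule 1 (intervocalic voicing): /p/ is a voiceless obstruent between vowels /e/ and /e/, so it voices to [b]. /k/ is a voiceless obstruent between vowels /o/ and /u/, so it voices to [g]. /lihepemlokuog/ → lihebemloguog.
Rule 2 (regressive voicing assimilation): no segment meets the environment; /lihebemloguog/ is unchanged.
Rule 3 (nasal place assimilation): /m/ precedes the alveolar consonant /l/, so it assimilates in place to [n]. /lihebemloguog/ → lihebenloguog.
Rule 4 (final devoicing): /g/ is a voiced obstruent in word-final position, so it devoices to [k]. /lihebenloguog/ → lihebenloguok.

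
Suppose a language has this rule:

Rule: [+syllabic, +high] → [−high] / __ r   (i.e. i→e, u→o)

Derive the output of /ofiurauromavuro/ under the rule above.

Scanning /ofiurauromavuro/: /i/ at position 3 is not in the conditioning environment; /u/ is a high vowel immediately before /r/, so it lowers to [o]; /u/ is a high vowel immediately before /r/, so it lowers to [o]; /u/ is a high vowel immediately before /r/, so it lowers to [o].
Result: [ofioraoromavoro].

ofioraoromavoro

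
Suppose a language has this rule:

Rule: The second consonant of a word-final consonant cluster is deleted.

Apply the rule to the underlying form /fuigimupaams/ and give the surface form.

/s/ is the second consonant of a word-final cluster /ms/, so it deletes.
The other instances of /f/, /g/, /m/, /p/ do not occur in the required environment and remain unchanged.
Surface form: [fuigimupaam].

fuigimupaam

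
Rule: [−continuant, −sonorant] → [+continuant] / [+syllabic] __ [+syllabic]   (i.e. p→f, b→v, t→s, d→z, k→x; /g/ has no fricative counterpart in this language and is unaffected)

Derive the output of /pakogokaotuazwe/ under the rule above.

/k/ is a stop between vowels /a/ and /o/, so it spirantizes to the fricative [x].
/k/ is a stop between vowels /o/ and /a/, so it spirantizes to the fricative [x].
/t/ is a stop between vowels /o/ and /u/, so it spirantizes to the fricative [s].
Surface form: [paxogoxaosuazwe].

paxogoxaosuazwe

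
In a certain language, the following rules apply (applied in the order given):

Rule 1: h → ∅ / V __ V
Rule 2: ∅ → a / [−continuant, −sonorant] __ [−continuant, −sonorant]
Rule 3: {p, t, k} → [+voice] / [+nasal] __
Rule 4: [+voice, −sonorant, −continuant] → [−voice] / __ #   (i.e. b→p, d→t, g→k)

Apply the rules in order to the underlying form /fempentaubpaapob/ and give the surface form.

Rule 1 (intervocalic h-deletion): no segment meets the environment; /fempentaubpaapob/ is unchanged.
Rule 2 (stop-cluster a-epenthesis): /b/ and /p/ form a stop–stop cluster, so [a] is inserted between them. /fempentaubpaapob/ → fempentaubapaapob.
Rule 3 (post-nasal voicing): /p/ is a voiceless stop immediately after the nasal /m/, so it voices to [b]. /t/ is a voiceless stop immediately after the nasal /n/, so it voices to [d]. /fempentaubapaapob/ → fembendaubapaapob.
Rule 4 (final devoicing): /b/ is a voiced stop in word-final position, so it devoices to [p]. /fembendaubapaapob/ → fembendaubapaapop.

fembendaubapaapop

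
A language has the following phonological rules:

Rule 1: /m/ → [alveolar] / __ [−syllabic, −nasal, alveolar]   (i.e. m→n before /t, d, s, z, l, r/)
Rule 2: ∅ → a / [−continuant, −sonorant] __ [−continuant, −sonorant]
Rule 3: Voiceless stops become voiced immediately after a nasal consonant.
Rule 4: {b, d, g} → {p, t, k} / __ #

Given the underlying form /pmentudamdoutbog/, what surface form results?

Rule 1 (nasal place assimilation): /m/ precedes the alveolar consonant /d/, so it assimilates in place to [n]. /pmentudamdoutbog/ → pmentudandoutbog.
Rule 2 (stop-cluster a-epenthesis): /t/ and /b/ form a stop–stop cluster, so [a] is inserted between them. /pmentudandoutbog/ → pmentudandoutabog.
Rule 3 (post-nasal voicing): /t/ is a voiceless stop immediately after the nasal /n/, so it voices to [d]. /pmentudandoutabog/ → pmendudandoutabog.
Rule 4 (final devoicing): /g/ is a voiced stop in word-final position, so it devoices to [k]. /pmendudandoutabog/ → pmendudandoutabok.

pmendudandoutabok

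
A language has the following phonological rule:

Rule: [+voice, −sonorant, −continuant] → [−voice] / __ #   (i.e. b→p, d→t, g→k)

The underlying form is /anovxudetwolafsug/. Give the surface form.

anovxudetwolafsuk

Scanning /anovxudetwolafsug/: /d/ at position 7 is not in the conditioning environment; /g/ is a voiced stop in word-final position, so it devoices to [k].
Result: [anovxudetwolafsuk].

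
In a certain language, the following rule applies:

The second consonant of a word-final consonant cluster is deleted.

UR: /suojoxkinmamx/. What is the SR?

suojoxkinmam

/x/ is the second consonant of a word-final cluster /mx/, so it deletes.
The other instances of /s/, /j/, /x/, /k/, /n/, /m/ do not occur in the required environment and remain unchanged.
Surface form: [suojoxkinmam].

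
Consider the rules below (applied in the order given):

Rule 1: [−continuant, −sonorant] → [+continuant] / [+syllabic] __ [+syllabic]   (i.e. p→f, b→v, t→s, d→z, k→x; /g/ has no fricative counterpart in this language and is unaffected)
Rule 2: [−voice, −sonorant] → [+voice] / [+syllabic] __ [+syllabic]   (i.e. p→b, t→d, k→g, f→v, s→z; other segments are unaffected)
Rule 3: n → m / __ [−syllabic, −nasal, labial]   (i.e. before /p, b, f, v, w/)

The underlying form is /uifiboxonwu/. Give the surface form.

Rule 1 (intervocalic spirantization): /b/ is a stop between vowels /i/ and /o/, so it spirantizes to the fricative [v]. /uifiboxonwu/ → uifivoxonwu.
Rule 2 (intervocalic voicing): /f/ is a voiceless obstruent between vowels /i/ and /i/, so it voices to [v]. /uifivoxonwu/ → uivivoxonwu.
Rule 3 (nasal place assimilation): /n/ precedes the labial consonant /w/, so it assimilates in place to [m]. /uivivoxonwu/ → uivivoxomwu.

uivivoxomwu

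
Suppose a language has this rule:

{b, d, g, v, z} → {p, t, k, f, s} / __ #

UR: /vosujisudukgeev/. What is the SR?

/v/ is a voiced obstruent in word-final position, so it devoices to [f].
The other instances of /v/, /d/, /g/ do not occur in the required environment and remain unchanged.
Surface form: [vosujisudukgeef].

vosujisudukgeef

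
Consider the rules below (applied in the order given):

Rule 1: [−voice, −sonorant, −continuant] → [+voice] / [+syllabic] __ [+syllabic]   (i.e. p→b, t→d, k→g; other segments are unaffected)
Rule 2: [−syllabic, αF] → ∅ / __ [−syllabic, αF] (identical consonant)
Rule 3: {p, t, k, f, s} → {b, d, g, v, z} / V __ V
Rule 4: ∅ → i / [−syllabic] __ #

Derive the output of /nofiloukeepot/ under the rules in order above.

Rule 1 (intervocalic voicing): /k/ is a voiceless stop between vowels /u/ and /e/, so it voices to [g]. /p/ is a voiceless stop between vowels /e/ and /o/, so it voices to [b]. /nofiloukeepot/ → nofilougeebot.
Rule 2 (degemination): no segment meets the environment; /nofilougeebot/ is unchanged.
Rule 3 (intervocalic voicing): /f/ is a voiceless obstruent between vowels /o/ and /i/, so it voices to [v]. /nofilougeebot/ → novilougeebot.
Rule 4 (final i-epenthesis): the form ends in the consonant /t/, so [i] is inserted word-finally. /novilougeebot/ → novilougeeboti.

novilougeeboti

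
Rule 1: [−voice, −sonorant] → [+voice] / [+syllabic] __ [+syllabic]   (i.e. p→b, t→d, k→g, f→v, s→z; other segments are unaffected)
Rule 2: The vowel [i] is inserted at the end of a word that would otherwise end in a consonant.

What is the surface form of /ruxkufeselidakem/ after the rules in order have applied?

ruxkuvezelidagemi

Rule 1 (intervocalic voicing): /f/ is a voiceless obstruent between vowels /u/ and /e/, so it voices to [v]. /s/ is a voiceless obstruent between vowels /e/ and /e/, so it voices to [z]. /k/ is a voiceless obstruent between vowels /a/ and /e/, so it voices to [g]. /ruxkufeselidakem/ → ruxkuvezelidagem.
Rule 2 (final i-epenthesis): the form ends in the consonant /m/, so [i] is inserted word-finally. /ruxkuvezelidagem/ → ruxkuvezelidagemi.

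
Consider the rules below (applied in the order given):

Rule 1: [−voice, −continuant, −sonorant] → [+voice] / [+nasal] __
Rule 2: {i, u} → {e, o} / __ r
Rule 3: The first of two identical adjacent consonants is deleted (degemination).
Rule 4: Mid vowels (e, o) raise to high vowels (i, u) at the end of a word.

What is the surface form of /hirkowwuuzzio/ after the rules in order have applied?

Rule 1 (post-nasal voicing): no segment meets the environment; /hirkowwuuzzio/ is unchanged.
Rule 2 (pre-rhotic lowering): /i/ is a high vowel immediately before /r/, so it lowers to [e]. /hirkowwuuzzio/ → herkowwuuzzio.
Rule 3 (degemination): /ww/ is a geminate; the first /w/ deletes. /zz/ is a geminate; the first /z/ deletes. /herkowwuuzzio/ → herkowuuzio.
Rule 4 (final vowel raising): /o/ is a mid vowel in word-final position, so it raises to [u]. /herkowuuzio/ → herkowuuziu.

herkowuuziu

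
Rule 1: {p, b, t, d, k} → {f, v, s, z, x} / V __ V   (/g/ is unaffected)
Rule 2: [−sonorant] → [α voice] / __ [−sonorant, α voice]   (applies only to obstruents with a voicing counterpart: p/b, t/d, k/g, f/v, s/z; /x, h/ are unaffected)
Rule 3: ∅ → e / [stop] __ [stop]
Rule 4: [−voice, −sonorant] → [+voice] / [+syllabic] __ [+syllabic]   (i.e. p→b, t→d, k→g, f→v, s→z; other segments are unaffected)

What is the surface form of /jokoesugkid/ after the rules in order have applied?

Rule 1 (intervocalic spirantization): /k/ is a stop between vowels /o/ and /o/, so it spirantizes to the fricative [x]. /jokoesugkid/ → joxoesugkid.
Rule 2 (regressive voicing assimilation): /g/ precedes the voiceless obstruent /k/, so it devoices to [k] by assimilation. /joxoesugkid/ → joxoesukkid.
Rule 3 (stop-cluster e-epenthesis): /k/ and /k/ form a stop–stop cluster, so [e] is inserted between them. /joxoesukkid/ → joxoesukekid.
Rule 4 (intervocalic voicing): /s/ is a voiceless obstruent between vowels /e/ and /u/, so it voices to [z]. /k/ is a voiceless obstruent between vowels /u/ and /e/, so it voices to [g]. /k/ is a voiceless obstruent between vowels /e/ and /i/, so it voices to [g]. /joxoesukekid/ → joxoezugegid.

joxoezugegid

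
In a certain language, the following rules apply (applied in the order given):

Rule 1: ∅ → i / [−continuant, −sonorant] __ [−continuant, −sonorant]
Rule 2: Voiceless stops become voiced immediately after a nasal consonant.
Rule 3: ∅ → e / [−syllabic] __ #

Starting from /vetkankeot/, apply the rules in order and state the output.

vetikangeote

Rule 1 (stop-cluster i-epenthesis): /t/ and /k/ form a stop–stop cluster, so [i] is inserted between them. /vetkankeot/ → vetikankeot.
Rule 2 (post-nasal voicing): /k/ is a voiceless stop immediately after the nasal /n/, so it voices to [g]. /vetikankeot/ → vetikangeot.
Rule 3 (final e-epenthesis): the form ends in the consonant /t/, so [e] is inserted word-finally. /vetikangeot/ → vetikangeote.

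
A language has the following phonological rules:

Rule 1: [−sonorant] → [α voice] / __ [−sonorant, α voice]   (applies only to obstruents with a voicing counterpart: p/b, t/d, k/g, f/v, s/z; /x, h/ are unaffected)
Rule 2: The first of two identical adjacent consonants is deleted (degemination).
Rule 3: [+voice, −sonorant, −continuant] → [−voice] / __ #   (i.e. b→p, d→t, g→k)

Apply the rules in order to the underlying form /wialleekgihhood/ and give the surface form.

Rule 1 (regressive voicing assimilation): /k/ precedes the voiced obstruent /g/, so it voices to [g] by assimilation. /wialleekgihhood/ → wialleeggihhood.
Rule 2 (degemination): /ll/ is a geminate; the first /l/ deletes. /gg/ is a geminate; the first /g/ deletes. /hh/ is a geminate; the first /h/ deletes. /wialleeggihhood/ → wialeegihood.
Rule 3 (final devoicing): /d/ is a voiced stop in word-final position, so it devoices to [t]. /wialeegihood/ → wialeegihoot.

wialeegihoot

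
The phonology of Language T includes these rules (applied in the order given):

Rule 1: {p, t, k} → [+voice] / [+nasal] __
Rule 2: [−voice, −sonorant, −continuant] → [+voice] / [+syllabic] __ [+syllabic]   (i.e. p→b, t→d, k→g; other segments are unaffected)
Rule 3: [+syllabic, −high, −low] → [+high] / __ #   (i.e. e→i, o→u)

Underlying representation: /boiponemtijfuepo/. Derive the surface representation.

boibonemdijfuebu

Rule 1 (post-nasal voicing): /t/ is a voiceless stop immediately after the nasal /m/, so it voices to [d]. /boiponemtijfuepo/ → boiponemdijfuepo.
Rule 2 (intervocalic voicing): /p/ is a voiceless stop between vowels /i/ and /o/, so it voices to [b]. /p/ is a voiceless stop between vowels /e/ and /o/, so it voices to [b]. /boiponemdijfuepo/ → boibonemdijfuebo.
Rule 3 (final vowel raising): /o/ is a mid vowel in word-final position, so it raises to [u]. /boibonemdijfuebo/ → boibonemdijfuebu.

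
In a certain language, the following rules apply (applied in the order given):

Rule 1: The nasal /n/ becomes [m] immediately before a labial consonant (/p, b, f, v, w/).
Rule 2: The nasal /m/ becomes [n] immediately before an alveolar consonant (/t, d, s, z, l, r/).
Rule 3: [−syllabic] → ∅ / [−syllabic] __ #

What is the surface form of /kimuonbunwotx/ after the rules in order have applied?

kimuombumwot

Rule 1 (nasal place assimilation): /n/ precedes the labial consonant /b/, so it assimilates in place to [m]. /n/ precedes the labial consonant /w/, so it assimilates in place to [m]. /kimuonbunwotx/ → kimuombumwotx.
Rule 2 (nasal place assimilation): no segment meets the environment; /kimuombumwotx/ is unchanged.
Rule 3 (final cluster simplification): /x/ is the second consonant of a word-final cluster /tx/, so it deletes. /kimuombumwotx/ → kimuombumwot.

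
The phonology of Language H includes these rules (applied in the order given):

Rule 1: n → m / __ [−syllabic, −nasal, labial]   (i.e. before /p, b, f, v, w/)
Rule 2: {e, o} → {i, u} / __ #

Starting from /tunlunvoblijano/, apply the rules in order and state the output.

tunlumvoblijanu

Rule 1 (nasal place assimilation): /n/ precedes the labial consonant /v/, so it assimilates in place to [m]. /tunlunvoblijano/ → tunlumvoblijano.
Rule 2 (final vowel raising): /o/ is a mid vowel in word-final position, so it raises to [u]. /tunlumvoblijano/ → tunlumvoblijanu.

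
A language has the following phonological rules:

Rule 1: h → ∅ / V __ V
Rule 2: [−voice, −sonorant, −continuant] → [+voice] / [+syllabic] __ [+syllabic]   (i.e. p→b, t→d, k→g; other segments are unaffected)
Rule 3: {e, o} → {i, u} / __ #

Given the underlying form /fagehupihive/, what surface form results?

fageubiivi

Rule 1 (intervocalic h-deletion): /h/ occurs between vowels /e/ and /u/, so it deletes. /h/ occurs between vowels /i/ and /i/, so it deletes. /fagehupihive/ → fageupiive.
Rule 2 (intervocalic voicing): /p/ is a voiceless stop between vowels /u/ and /i/, so it voices to [b]. /fageupiive/ → fageubiive.
Rule 3 (final vowel raising): /e/ is a mid vowel in word-final position, so it raises to [i]. /fageubiive/ → fageubiivi.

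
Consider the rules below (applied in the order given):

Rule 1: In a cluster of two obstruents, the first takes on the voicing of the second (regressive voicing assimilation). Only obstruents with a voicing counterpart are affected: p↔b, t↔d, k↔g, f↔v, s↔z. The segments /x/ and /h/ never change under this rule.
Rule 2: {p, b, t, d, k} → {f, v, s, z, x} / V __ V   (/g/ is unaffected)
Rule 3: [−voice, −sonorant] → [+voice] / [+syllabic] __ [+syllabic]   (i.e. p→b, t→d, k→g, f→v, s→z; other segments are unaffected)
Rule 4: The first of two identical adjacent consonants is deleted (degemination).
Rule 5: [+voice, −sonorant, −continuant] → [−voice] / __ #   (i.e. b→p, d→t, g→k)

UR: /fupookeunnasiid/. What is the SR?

Rule 1 (regressive voicing assimilation): no segment meets the environment; /fupookeunnasiid/ is unchanged.
Rule 2 (intervocalic spirantization): /p/ is a stop between vowels /u/ and /o/, so it spirantizes to the fricative [f]. /k/ is a stop between vowels /o/ and /e/, so it spirantizes to the fricative [x]. /fupookeunnasiid/ → fufooxeunnasiid.
Rule 3 (intervocalic voicing): /f/ is a voiceless obstruent between vowels /u/ and /o/, so it voices to [v]. /s/ is a voiceless obstruent between vowels /a/ and /i/, so it voices to [z]. /fufooxeunnasiid/ → fuvooxeunnaziid.
Rule 4 (degemination): /nn/ is a geminate; the first /n/ deletes. /fuvooxeunnaziid/ → fuvooxeunaziid.
Rule 5 (final devoicing): /d/ is a voiced stop in word-final position, so it devoices to [t]. /fuvooxeunaziid/ → fuvooxeunaziit.

fuvooxeunaziit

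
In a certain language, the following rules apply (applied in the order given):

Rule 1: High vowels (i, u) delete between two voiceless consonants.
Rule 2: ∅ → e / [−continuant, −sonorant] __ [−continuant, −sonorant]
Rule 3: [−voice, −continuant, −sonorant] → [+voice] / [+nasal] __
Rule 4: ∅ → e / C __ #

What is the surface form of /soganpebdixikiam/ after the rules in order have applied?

Rule 1 (high vowel syncope): /i/ is a high vowel flanked by voiceless consonants /x/ and /k/, so it deletes. /soganpebdixikiam/ → soganpebdixkiam.
Rule 2 (stop-cluster e-epenthesis): /b/ and /d/ form a stop–stop cluster, so [e] is inserted between them. /soganpebdixkiam/ → soganpebedixkiam.
Rule 3 (post-nasal voicing): /p/ is a voiceless stop immediately after the nasal /n/, so it voices to [b]. /soganpebedixkiam/ → soganbebedixkiam.
Rule 4 (final e-epenthesis): the form ends in the consonant /m/, so [e] is inserted word-finally. /soganbebedixkiam/ → soganbebedixkiame.

soganbebedixkiame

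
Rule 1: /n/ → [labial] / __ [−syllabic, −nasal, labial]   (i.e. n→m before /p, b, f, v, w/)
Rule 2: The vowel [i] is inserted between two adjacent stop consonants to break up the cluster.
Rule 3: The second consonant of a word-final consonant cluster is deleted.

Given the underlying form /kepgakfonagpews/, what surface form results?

Rule 1 (nasal place assimilation): no segment meets the environment; /kepgakfonagpews/ is unchanged.
Rule 2 (stop-cluster i-epenthesis): /p/ and /g/ form a stop–stop cluster, so [i] is inserted between them. /g/ and /p/ form a stop–stop cluster, so [i] is inserted between them. /kepgakfonagpews/ → kepigakfonagipews.
Rule 3 (final cluster simplification): /s/ is the second consonant of a word-final cluster /ws/, so it deletes. /kepigakfonagipews/ → kepigakfonagipew.

kepigakfonagipew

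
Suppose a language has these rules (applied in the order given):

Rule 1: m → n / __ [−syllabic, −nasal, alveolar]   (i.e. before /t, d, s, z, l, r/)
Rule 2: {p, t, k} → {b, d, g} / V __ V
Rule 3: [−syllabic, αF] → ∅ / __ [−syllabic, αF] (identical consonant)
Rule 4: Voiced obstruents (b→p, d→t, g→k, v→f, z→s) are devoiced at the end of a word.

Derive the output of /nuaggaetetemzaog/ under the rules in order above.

nuagaededenzaok

Rule 1 (nasal place assimilation): /m/ precedes the alveolar consonant /z/, so it assimilates in place to [n]. /nuaggaetetemzaog/ → nuaggaetetenzaog.
Rule 2 (intervocalic voicing): /t/ is a voiceless stop between vowels /e/ and /e/, so it voices to [d]. /t/ is a voiceless stop between vowels /e/ and /e/, so it voices to [d]. /nuaggaetetenzaog/ → nuaggaededenzaog.
Rule 3 (degemination): /gg/ is a geminate; the first /g/ deletes. /nuaggaededenzaog/ → nuagaededenzaog.
Rule 4 (final devoicing): /g/ is a voiced obstruent in word-final position, so it devoices to [k]. /nuagaededenzaog/ → nuagaededenzaok.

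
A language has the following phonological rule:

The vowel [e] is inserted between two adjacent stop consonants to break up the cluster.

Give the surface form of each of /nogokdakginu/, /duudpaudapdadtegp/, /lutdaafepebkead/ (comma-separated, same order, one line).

/nogokdakginu/: /k/ and /d/ form a stop–stop cluster, so [e] is inserted between them. /k/ and /g/ form a stop–stop cluster, so [e] is inserted between them. → [nogokedakeginu].
/duudpaudapdadtegp/: /d/ and /p/ form a stop–stop cluster, so [e] is inserted between them. /p/ and /d/ form a stop–stop cluster, so [e] is inserted between them. /d/ and /t/ form a stop–stop cluster, so [e] is inserted between them. /g/ and /p/ form a stop–stop cluster, so [e] is inserted between them. → [duudepaudapedadetegep].
/lutdaafepebkead/: /t/ and /d/ form a stop–stop cluster, so [e] is inserted between them. /b/ and /k/ form a stop–stop cluster, so [e] is inserted between them. → [lutedaafepebekead].

nogokedakeginu, duudepaudapedadetegep, lutedaafepebekead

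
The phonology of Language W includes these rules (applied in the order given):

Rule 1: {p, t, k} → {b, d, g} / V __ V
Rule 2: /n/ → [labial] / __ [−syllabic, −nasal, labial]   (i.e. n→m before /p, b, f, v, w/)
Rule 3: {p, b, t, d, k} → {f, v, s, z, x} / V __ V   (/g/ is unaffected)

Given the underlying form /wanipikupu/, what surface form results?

waniviguvu

Rule 1 (intervocalic voicing): /p/ is a voiceless stop between vowels /i/ and /i/, so it voices to [b]. /k/ is a voiceless stop between vowels /i/ and /u/, so it voices to [g]. /p/ is a voiceless stop between vowels /u/ and /u/, so it voices to [b]. /wanipikupu/ → wanibigubu.
Rule 2 (nasal place assimilation): no segment meets the environment; /wanibigubu/ is unchanged.
Rule 3 (intervocalic spirantization): /b/ is a stop between vowels /i/ and /i/, so it spirantizes to the fricative [v]. /b/ is a stop between vowels /u/ and /u/, so it spirantizes to the fricative [v]. /wanibigubu/ → waniviguvu.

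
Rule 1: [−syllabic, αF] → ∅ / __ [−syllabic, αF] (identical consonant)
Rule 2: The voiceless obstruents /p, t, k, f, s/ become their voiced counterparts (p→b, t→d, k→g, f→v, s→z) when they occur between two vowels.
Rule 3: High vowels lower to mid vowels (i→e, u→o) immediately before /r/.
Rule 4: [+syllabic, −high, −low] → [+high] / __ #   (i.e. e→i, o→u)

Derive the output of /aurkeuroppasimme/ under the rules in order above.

aorkeorobazimi

Rule 1 (degemination): /pp/ is a geminate; the first /p/ deletes. /mm/ is a geminate; the first /m/ deletes. /aurkeuroppasimme/ → aurkeuropasime.
Rule 2 (intervocalic voicing): /p/ is a voiceless obstruent between vowels /o/ and /a/, so it voices to [b]. /s/ is a voiceless obstruent between vowels /a/ and /i/, so it voices to [z]. /aurkeuropasime/ → aurkeurobazime.
Rule 3 (pre-rhotic lowering): /u/ is a high vowel immediately before /r/, so it lowers to [o]. /u/ is a high vowel immediately before /r/, so it lowers to [o]. /aurkeurobazime/ → aorkeorobazime.
Rule 4 (final vowel raising): /e/ is a mid vowel in word-final position, so it raises to [i]. /aorkeorobazime/ → aorkeorobazimi.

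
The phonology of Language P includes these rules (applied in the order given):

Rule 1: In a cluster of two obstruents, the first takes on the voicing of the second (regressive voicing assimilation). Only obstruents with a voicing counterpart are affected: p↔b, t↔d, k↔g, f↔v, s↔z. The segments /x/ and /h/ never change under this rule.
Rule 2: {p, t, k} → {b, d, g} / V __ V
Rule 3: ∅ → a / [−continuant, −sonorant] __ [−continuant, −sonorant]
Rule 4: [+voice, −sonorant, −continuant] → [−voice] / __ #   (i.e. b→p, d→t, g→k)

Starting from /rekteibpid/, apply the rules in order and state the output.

rekateipapit

Rule 1 (regressive voicing assimilation): /b/ precedes the voiceless obstruent /p/, so it devoices to [p] by assimilation. /rekteibpid/ → rekteippid.
Rule 2 (intervocalic voicing): no segment meets the environment; /rekteippid/ is unchanged.
Rule 3 (stop-cluster a-epenthesis): /k/ and /t/ form a stop–stop cluster, so [a] is inserted between them. /p/ and /p/ form a stop–stop cluster, so [a] is inserted between them. /rekteippid/ → rekateipapid.
Rule 4 (final devoicing): /d/ is a voiced stop in word-final position, so it devoices to [t]. /rekateipapid/ → rekateipapit.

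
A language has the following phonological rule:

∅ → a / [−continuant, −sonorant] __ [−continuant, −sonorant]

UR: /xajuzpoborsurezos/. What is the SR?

xajuzpoborsurezos

No segment of /xajuzpoborsurezos/ meets the structural description of the rule, so the form surfaces unchanged.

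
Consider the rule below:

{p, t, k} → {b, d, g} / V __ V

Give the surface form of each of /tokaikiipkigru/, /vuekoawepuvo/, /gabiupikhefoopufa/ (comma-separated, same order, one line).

togaigiipkigru, vuegoawebuvo, gabiubikhefoobufa

/tokaikiipkigru/: /k/ is a voiceless stop between vowels /o/ and /a/, so it voices to [g]. /k/ is a voiceless stop between vowels /i/ and /i/, so it voices to [g]. → [togaigiipkigru].
/vuekoawepuvo/: /k/ is a voiceless stop between vowels /e/ and /o/, so it voices to [g]. /p/ is a voiceless stop between vowels /e/ and /u/, so it voices to [b]. → [vuegoawebuvo].
/gabiupikhefoopufa/: /p/ is a voiceless stop between vowels /u/ and /i/, so it voices to [b]. /p/ is a voiceless stop between vowels /o/ and /u/, so it voices to [b]. → [gabiubikhefoobufa].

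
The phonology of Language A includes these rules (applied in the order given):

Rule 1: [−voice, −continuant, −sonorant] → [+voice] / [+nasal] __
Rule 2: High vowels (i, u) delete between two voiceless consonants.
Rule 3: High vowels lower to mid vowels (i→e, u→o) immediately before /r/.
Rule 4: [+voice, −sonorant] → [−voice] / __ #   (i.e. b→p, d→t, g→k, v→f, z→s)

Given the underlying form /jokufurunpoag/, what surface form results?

Rule 1 (post-nasal voicing): /p/ is a voiceless stop immediately after the nasal /n/, so it voices to [b]. /jokufurunpoag/ → jokufurunboag.
Rule 2 (high vowel syncope): /u/ is a high vowel flanked by voiceless consonants /k/ and /f/, so it deletes. /jokufurunboag/ → jokfurunboag.
Rule 3 (pre-rhotic lowering): /u/ is a high vowel immediately before /r/, so it lowers to [o]. /jokfurunboag/ → jokforunboag.
Rule 4 (final devoicing): /g/ is a voiced obstruent in word-final position, so it devoices to [k]. /jokforunboag/ → jokforunboak.

jokforunboak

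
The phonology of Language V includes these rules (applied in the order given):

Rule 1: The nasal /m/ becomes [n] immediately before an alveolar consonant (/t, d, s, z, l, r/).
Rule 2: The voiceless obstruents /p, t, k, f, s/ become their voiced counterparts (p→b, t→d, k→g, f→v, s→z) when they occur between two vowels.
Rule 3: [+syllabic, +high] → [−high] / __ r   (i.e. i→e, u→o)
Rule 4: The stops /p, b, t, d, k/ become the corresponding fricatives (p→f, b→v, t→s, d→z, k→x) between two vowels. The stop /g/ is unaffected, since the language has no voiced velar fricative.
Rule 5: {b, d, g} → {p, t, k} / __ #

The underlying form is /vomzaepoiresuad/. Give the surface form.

Rule 1 (nasal place assimilation): /m/ precedes the alveolar consonant /z/, so it assimilates in place to [n]. /vomzaepoiresuad/ → vonzaepoiresuad.
Rule 2 (intervocalic voicing): /p/ is a voiceless obstruent between vowels /e/ and /o/, so it voices to [b]. /s/ is a voiceless obstruent between vowels /e/ and /u/, so it voices to [z]. /vonzaepoiresuad/ → vonzaeboirezuad.
Rule 3 (pre-rhotic lowering): /i/ is a high vowel immediately before /r/, so it lowers to [e]. /vonzaeboirezuad/ → vonzaeboerezuad.
Rule 4 (intervocalic spirantization): /b/ is a stop between vowels /e/ and /o/, so it spirantizes to the fricative [v]. /vonzaeboerezuad/ → vonzaevoerezuad.
Rule 5 (final devoicing): /d/ is a voiced stop in word-final position, so it devoices to [t]. /vonzaevoerezuad/ → vonzaevoerezuat.

vonzaevoerezuat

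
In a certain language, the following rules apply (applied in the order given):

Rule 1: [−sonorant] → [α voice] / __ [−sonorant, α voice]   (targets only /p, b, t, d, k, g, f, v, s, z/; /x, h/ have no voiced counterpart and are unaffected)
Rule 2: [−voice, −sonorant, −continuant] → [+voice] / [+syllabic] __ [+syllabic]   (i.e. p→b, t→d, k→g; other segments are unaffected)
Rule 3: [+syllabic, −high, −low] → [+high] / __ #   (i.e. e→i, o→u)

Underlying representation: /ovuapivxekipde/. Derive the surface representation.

Rule 1 (regressive voicing assimilation): /v/ precedes the voiceless obstruent /x/, so it devoices to [f] by assimilation. /p/ precedes the voiced obstruent /d/, so it voices to [b] by assimilation. /ovuapivxekipde/ → ovuapifxekibde.
Rule 2 (intervocalic voicing): /p/ is a voiceless stop between vowels /a/ and /i/, so it voices to [b]. /k/ is a voiceless stop between vowels /e/ and /i/, so it voices to [g]. /ovuapifxekibde/ → ovuabifxegibde.
Rule 3 (final vowel raising): /e/ is a mid vowel in word-final position, so it raises to [i]. /ovuabifxegibde/ → ovuabifxegibdi.

ovuabifxegibdi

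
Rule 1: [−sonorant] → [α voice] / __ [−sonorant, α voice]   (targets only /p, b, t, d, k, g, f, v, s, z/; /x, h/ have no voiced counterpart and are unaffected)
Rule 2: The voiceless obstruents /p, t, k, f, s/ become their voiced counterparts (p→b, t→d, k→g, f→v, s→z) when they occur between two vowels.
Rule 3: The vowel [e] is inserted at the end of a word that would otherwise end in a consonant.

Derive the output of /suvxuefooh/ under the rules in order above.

Rule 1 (regressive voicing assimilation): /v/ precedes the voiceless obstruent /x/, so it devoices to [f] by assimilation. /suvxuefooh/ → sufxuefooh.
Rule 2 (intervocalic voicing): /f/ is a voiceless obstruent between vowels /e/ and /o/, so it voices to [v]. /sufxuefooh/ → sufxuevooh.
Rule 3 (final e-epenthesis): the form ends in the consonant /h/, so [e] is inserted word-finally. /sufxuevooh/ → sufxuevoohe.

sufxuevoohe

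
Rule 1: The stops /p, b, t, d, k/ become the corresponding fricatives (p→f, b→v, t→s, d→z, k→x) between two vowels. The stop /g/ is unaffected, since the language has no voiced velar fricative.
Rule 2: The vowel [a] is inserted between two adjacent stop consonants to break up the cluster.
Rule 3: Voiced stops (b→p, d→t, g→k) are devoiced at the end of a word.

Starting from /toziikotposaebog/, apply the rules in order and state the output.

toziixotaposaevok

Rule 1 (intervocalic spirantization): /k/ is a stop between vowels /i/ and /o/, so it spirantizes to the fricative [x]. /b/ is a stop between vowels /e/ and /o/, so it spirantizes to the fricative [v]. /toziikotposaebog/ → toziixotposaevog.
Rule 2 (stop-cluster a-epenthesis): /t/ and /p/ form a stop–stop cluster, so [a] is inserted between them. /toziixotposaevog/ → toziixotaposaevog.
Rule 3 (final devoicing): /g/ is a voiced stop in word-final position, so it devoices to [k]. /toziixotaposaevog/ → toziixotaposaevok.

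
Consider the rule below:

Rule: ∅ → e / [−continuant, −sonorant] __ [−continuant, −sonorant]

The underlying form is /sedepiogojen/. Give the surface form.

No segment of /sedepiogojen/ meets the structural description of the rule, so the form surfaces unchanged.

sedepiogojen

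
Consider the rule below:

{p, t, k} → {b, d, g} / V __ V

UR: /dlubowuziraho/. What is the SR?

No segment of /dlubowuziraho/ meets the structural description of the rule, so the form surfaces unchanged.

dlubowuziraho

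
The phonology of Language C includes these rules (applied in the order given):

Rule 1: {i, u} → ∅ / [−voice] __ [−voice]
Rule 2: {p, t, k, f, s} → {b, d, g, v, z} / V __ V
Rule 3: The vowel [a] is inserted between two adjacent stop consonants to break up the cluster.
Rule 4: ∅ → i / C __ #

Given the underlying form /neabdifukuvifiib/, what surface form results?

neabadifkuviviibi

Rule 1 (high vowel syncope): /u/ is a high vowel flanked by voiceless consonants /f/ and /k/, so it deletes. /neabdifukuvifiib/ → neabdifkuvifiib.
Rule 2 (intervocalic voicing): /f/ is a voiceless obstruent between vowels /i/ and /i/, so it voices to [v]. /neabdifkuvifiib/ → neabdifkuviviib.
Rule 3 (stop-cluster a-epenthesis): /b/ and /d/ form a stop–stop cluster, so [a] is inserted between them. /neabdifkuviviib/ → neabadifkuviviib.
Rule 4 (final i-epenthesis): the form ends in the consonant /b/, so [i] is inserted word-finally. /neabadifkuviviib/ → neabadifkuviviibi.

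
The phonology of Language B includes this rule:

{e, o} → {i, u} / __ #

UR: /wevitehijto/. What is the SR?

Scanning /wevitehijto/: /e/ at position 2 is not in the conditioning environment; /e/ at position 6 is not in the conditioning environment; /o/ is a mid vowel in word-final position, so it raises to [u].
Result: [wevitehijtu].

wevitehijtu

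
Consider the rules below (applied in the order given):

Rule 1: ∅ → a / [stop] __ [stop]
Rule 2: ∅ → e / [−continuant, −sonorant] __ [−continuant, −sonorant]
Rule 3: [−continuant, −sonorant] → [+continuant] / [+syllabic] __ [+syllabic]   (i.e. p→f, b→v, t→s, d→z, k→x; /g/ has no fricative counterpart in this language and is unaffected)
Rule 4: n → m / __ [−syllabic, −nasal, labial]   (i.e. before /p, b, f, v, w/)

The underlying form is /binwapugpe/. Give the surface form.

Rule 1 (stop-cluster a-epenthesis): /g/ and /p/ form a stop–stop cluster, so [a] is inserted between them. /binwapugpe/ → binwapugape.
Rule 2 (stop-cluster e-epenthesis): no segment meets the environment; /binwapugape/ is unchanged.
Rule 3 (intervocalic spirantization): /p/ is a stop between vowels /a/ and /u/, so it spirantizes to the fricative [f]. /p/ is a stop between vowels /a/ and /e/, so it spirantizes to the fricative [f]. /binwapugape/ → binwafugafe.
Rule 4 (nasal place assimilation): /n/ precedes the labial consonant /w/, so it assimilates in place to [m]. /binwafugafe/ → bimwafugafe.

bimwafugafe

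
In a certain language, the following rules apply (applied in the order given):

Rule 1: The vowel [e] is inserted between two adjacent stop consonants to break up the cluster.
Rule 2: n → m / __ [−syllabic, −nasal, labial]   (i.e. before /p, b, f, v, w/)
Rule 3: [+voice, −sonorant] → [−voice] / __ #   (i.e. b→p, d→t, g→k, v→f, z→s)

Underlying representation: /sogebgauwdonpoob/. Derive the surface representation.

Rule 1 (stop-cluster e-epenthesis): /b/ and /g/ form a stop–stop cluster, so [e] is inserted between them. /sogebgauwdonpoob/ → sogebegauwdonpoob.
Rule 2 (nasal place assimilation): /n/ precedes the labial consonant /p/, so it assimilates in place to [m]. /sogebegauwdonpoob/ → sogebegauwdompoob.
Rule 3 (final devoicing): /b/ is a voiced obstruent in word-final position, so it devoices to [p]. /sogebegauwdompoob/ → sogebegauwdompoop.

sogebegauwdompoop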